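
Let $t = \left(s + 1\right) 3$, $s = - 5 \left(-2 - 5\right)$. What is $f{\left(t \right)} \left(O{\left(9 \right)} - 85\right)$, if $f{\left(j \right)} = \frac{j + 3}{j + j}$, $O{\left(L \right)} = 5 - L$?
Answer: $- \frac{3293}{72} \approx -45.736$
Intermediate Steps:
$s = 35$ ($s = \left(-5\right) \left(-7\right) = 35$)
$t = 108$ ($t = \left(35 + 1\right) 3 = 36 \cdot 3 = 108$)
$f{\left(j \right)} = \frac{3 + j}{2 j}$
$f{\left(t \right)} \left(O{\left(9 \right)} - 85\right) = \frac{3 + 108}{2 \cdot 108} \left(\left(5 - 9\right) - 85\right) = \frac{1}{2} \cdot \frac{1}{108} \cdot 111 \left(\left(5 - 9\right) - 85\right) = \frac{37 \left(-4 - 85\right)}{72} = \frac{37}{72} \left(-89\right) = - \frac{3293}{72}$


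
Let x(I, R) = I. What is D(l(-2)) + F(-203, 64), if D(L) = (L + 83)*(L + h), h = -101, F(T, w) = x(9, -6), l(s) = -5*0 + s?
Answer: -8334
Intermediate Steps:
l(s) = s (l(s) = 0 + s = s)
F(T, w) = 9
D(L) = (-101 + L)*(83 + L) (D(L) = (L + 83)*(L - 101) = (83 + L)*(-101 + L) = (-101 + L)*(83 + L))
D(l(-2)) + F(-203, 64) = (-8383 + (-2)**2 - 18*(-2)) + 9 = (-8383 + 4 + 36) + 9 = -8343 + 9 = -8334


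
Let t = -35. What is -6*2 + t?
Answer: -47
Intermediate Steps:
-6*2 + t = -6*2 - 35 = -12 - 35 = -47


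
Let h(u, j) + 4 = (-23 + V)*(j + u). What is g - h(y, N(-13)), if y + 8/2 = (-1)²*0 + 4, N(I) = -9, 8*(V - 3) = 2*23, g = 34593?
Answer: 137875/4 ≈ 34469.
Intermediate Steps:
V = 35/4 (V = 3 + (2*23)/8 = 3 + (⅛)*46 = 3 + 23/4 = 35/4 ≈ 8.7500)
y = 0 (y = -4 + ((-1)²*0 + 4) = -4 + (1*0 + 4) = -4 + (0 + 4) = -4 + 4 = 0)
h(u, j) = -4 - 57*j/4 - 57*u/4 (h(u, j) = -4 + (-23 + 35/4)*(j + u) = -4 - 57*(j + u)/4 = -4 + (-57*j/4 - 57*u/4) = -4 - 57*j/4 - 57*u/4)
g - h(y, N(-13)) = 34593 - (-4 - 57/4*(-9) - 57/4*0) = 34593 - (-4 + 513/4 + 0) = 34593 - 1*497/4 = 34593 - 497/4 = 137875/4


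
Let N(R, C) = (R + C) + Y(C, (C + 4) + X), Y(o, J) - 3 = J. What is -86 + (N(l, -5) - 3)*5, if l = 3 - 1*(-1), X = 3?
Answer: -81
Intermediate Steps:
Y(o, J) = 3 + J
l = 4 (l = 3 + 1 = 4)
N(R, C) = 10 + R + 2*C (N(R, C) = (R + C) + (3 + ((C + 4) + 3)) = (C + R) + (3 + ((4 + C) + 3)) = (C + R) + (3 + (7 + C)) = (C + R) + (10 + C) = 10 + R + 2*C)
-86 + (N(l, -5) - 3)*5 = -86 + ((10 + 4 + 2*(-5)) - 3)*5 = -86 + ((10 + 4 - 10) - 3)*5 = -86 + (4 - 3)*5 = -86 + 1*5 = -86 + 5 = -81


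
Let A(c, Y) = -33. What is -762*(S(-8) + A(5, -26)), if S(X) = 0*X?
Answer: 25146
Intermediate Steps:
S(X) = 0
-762*(S(-8) + A(5, -26)) = -762*(0 - 33) = -762*(-33) = 25146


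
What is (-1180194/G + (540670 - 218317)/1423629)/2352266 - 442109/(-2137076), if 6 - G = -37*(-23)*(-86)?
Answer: 501658630354330749687/2425007510478286375768 ≈ 0.20687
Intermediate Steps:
G = 73192 (G = 6 - (-37*(-23))*(-86) = 6 - 851*(-86) = 6 - 1*(-73186) = 6 + 73186 = 73192)
(-1180194/G + (540670 - 218317)/1423629)/2352266 - 442109/(-2137076) = (-1180194/73192 + (540670 - 218317)/1423629)/2352266 - 442109/(-2137076) = (-1180194*1/73192 + 322353*(1/1423629))*(1/2352266) - 442109*(-1/2137076) = (-590097/36596 + 11939/52727)*(1/2352266) + 442109/2137076 = -30677124875/1929597292*1/2352266 + 442109/2137076 = -30677124875/4538926103663672 + 442109/2137076 = 501658630354330749687/2425007510478286375768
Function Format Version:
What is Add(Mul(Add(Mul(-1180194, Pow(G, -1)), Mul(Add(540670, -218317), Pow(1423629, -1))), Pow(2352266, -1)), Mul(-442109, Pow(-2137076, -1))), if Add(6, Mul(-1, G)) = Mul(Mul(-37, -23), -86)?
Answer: Rational(501658630354330749687, 2425007510478286375768) ≈ 0.20687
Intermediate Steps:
G = 73192 (G = Add(6, Mul(-1, Mul(Mul(-37, -23), -86))) = Add(6, Mul(-1, Mul(851, -86))) = Add(6, Mul(-1, -73186)) = Add(6, 73186) = 73192)
Add(Mul(Add(Mul(-1180194, Pow(G, -1)), Mul(Add(540670, -218317), Pow(1423629, -1))), Pow(2352266, -1)), Mul(-442109, Pow(-2137076, -1))) = Add(Mul(Add(Mul(-1180194, Pow(73192, -1)), Mul(Add(540670, -218317), Pow(1423629, -1))), Pow(2352266, -1)), Mul(-442109, Pow(-2137076, -1))) = Add(Mul(Add(Mul(-1180194, Rational(1, 73192)), Mul(322353, Rational(1, 1423629))), Rational(1, 2352266)), Mul(-442109, Rational(-1, 2137076))) = Add(Mul(Add(Rational(-590097, 36596), Rational(11939, 52727)), Rational(1, 2352266)), Rational(442109, 2137076)) = Add(Mul(Rational(-30677124875, 1929597292), Rational(1, 2352266)), Rational(442109, 2137076)) = Add(Rational(-30677124875, 4538926103663672), Rational(442109, 2137076)) = Rational(501658630354330749687, 2425007510478286375768)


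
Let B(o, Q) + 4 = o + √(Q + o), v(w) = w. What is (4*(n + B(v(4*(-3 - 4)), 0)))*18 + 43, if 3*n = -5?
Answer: -2381 + 144*I*√7 ≈ -2381.0 + 380.99*I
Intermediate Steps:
n = -5/3 (n = (⅓)*(-5) = -5/3 ≈ -1.6667)
B(o, Q) = -4 + o + √(Q + o) (B(o, Q) = -4 + (o + √(Q + o)) = -4 + o + √(Q + o))
(4*(n + B(v(4*(-3 - 4)), 0)))*18 + 43 = (4*(-5/3 + (-4 + 4*(-3 - 4) + √(0 + 4*(-3 - 4)))))*18 + 43 = (4*(-5/3 + (-4 + 4*(-7) + √(0 + 4*(-7)))))*18 + 43 = (4*(-5/3 + (-4 - 28 + √(0 - 28))))*18 + 43 = (4*(-5/3 + (-4 - 28 + √(-28))))*18 + 43 = (4*(-5/3 + (-4 - 28 + 2*I*√7)))*18 + 43 = (4*(-5/3 + (-32 + 2*I*√7)))*18 + 43 = (4*(-101/3 + 2*I*√7))*18 + 43 = (-404/3 + 8*I*√7)*18 + 43 = (-2424 + 144*I*√7) + 43 = -2381 + 144*I*√7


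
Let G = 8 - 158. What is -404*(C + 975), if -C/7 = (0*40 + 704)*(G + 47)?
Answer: -205457836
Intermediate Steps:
G = -150
C = 507584 (C = -7*(0*40 + 704)*(-150 + 47) = -7*(0 + 704)*(-103) = -4928*(-103) = -7*(-72512) = 507584)
-404*(C + 975) = -404*(507584 + 975) = -404*508559 = -205457836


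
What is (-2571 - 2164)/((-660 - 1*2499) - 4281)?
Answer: 947/1488 ≈ 0.63643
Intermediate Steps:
(-2571 - 2164)/((-660 - 1*2499) - 4281) = -4735/((-660 - 2499) - 4281) = -4735/(-3159 - 4281) = -4735/(-7440) = -4735*(-1/7440) = 947/1488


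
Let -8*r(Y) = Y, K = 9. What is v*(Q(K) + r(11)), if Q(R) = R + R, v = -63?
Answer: -8379/8 ≈ -1047.4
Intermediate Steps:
r(Y) = -Y/8
Q(R) = 2*R
v*(Q(K) + r(11)) = -63*(2*9 - ⅛*11) = -63*(18 - 11/8) = -63*133/8 = -8379/8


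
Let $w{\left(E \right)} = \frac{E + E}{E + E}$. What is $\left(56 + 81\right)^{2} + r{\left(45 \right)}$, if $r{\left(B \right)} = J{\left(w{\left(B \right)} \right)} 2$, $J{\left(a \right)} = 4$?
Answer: $18777$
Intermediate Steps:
$w{\left(E \right)} = 1$ ($w{\left(E \right)} = \frac{2 E}{2 E} = 2 E \frac{1}{2 E} = 1$)
$r{\left(B \right)} = 8$ ($r{\left(B \right)} = 4 \cdot 2 = 8$)
$\left(56 + 81\right)^{2} + r{\left(45 \right)} = \left(56 + 81\right)^{2} + 8 = 137^{2} + 8 = 18769 + 8 = 18777$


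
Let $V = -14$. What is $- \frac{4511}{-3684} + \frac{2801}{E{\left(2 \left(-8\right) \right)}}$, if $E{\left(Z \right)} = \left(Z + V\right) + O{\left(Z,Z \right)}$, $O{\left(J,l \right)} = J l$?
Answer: $\frac{5669185}{416292} \approx 13.618$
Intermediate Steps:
$E{\left(Z \right)} = -14 + Z + Z^{2}$ ($E{\left(Z \right)} = \left(Z - 14\right) + Z Z = \left(-14 + Z\right) + Z^{2} = -14 + Z + Z^{2}$)
$- \frac{4511}{-3684} + \frac{2801}{E{\left(2 \left(-8\right) \right)}} = - \frac{4511}{-3684} + \frac{2801}{-14 + 2 \left(-8\right) + \left(2 \left(-8\right)\right)^{2}} = \left(-4511\right) \left(- \frac{1}{3684}\right) + \frac{2801}{-14 - 16 + \left(-16\right)^{2}} = \frac{4511}{3684} + \frac{2801}{-14 - 16 + 256} = \frac{4511}{3684} + \frac{2801}{226} = \frac{5669185}{416292}$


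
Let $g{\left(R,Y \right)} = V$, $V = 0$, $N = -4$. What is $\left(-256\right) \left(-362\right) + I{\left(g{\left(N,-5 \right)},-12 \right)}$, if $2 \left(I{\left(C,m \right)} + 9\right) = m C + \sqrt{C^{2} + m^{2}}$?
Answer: $92669$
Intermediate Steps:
$g{\left(R,Y \right)} = 0$
$I{\left(C,m \right)} = -9 + \frac{\sqrt{C^{2} + m^{2}}}{2} + \frac{C m}{2}$ ($I{\left(C,m \right)} = -9 + \frac{m C + \sqrt{C^{2} + m^{2}}}{2} = -9 + \frac{C m + \sqrt{C^{2} + m^{2}}}{2} = -9 + \frac{\sqrt{C^{2} + m^{2}} + C m}{2} = -9 + \left(\frac{\sqrt{C^{2} + m^{2}}}{2} + \frac{C m}{2}\right) = -9 + \frac{\sqrt{C^{2} + m^{2}}}{2} + \frac{C m}{2}$)
$\left(-256\right) \left(-362\right) + I{\left(g{\left(N,-5 \right)},-12 \right)} = \left(-256\right) \left(-362\right) + \left(-9 + \frac{\sqrt{0^{2} + \left(-12\right)^{2}}}{2} + \frac{1}{2} \cdot 0 \left(-12\right)\right) = 92672 + \left(-9 + \frac{\sqrt{0 + 144}}{2} + 0\right) = 92672 + \left(-9 + \frac{\sqrt{144}}{2} + 0\right) = 92672 + \left(-9 + \frac{1}{2} \cdot 12 + 0\right) = 92672 + \left(-9 + 6 + 0\right) = 92672 - 3 = 92669$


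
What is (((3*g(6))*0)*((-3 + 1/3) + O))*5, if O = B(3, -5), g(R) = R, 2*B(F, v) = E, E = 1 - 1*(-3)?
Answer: 0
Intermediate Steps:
E = 4 (E = 1 + 3 = 4)
B(F, v) = 2 (B(F, v) = (1/2)*4 = 2)
O = 2
(((3*g(6))*0)*((-3 + 1/3) + O))*5 = (((3*6)*0)*((-3 + 1/3) + 2))*5 = ((18*0)*((-3 + 1/3) + 2))*5 = (0*(-8/3 + 2))*5 = (0*(-2/3))*5 = 0*5 = 0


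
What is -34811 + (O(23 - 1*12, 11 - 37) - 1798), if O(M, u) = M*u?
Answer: -36895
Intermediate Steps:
-34811 + (O(23 - 1*12, 11 - 37) - 1798) = -34811 + ((23 - 1*12)*(11 - 37) - 1798) = -34811 + ((23 - 12)*(-26) - 1798) = -34811 + (11*(-26) - 1798) = -34811 + (-286 - 1798) = -34811 - 2084 = -36895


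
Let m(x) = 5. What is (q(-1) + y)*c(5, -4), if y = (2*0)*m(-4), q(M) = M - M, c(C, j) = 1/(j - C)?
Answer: 0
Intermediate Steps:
q(M) = 0
y = 0 (y = (2*0)*5 = 0*5 = 0)
(q(-1) + y)*c(5, -4) = (0 + 0)/(-4 - 1*5) = 0/(-4 - 5) = 0/(-9) = 0*(-1/9) = 0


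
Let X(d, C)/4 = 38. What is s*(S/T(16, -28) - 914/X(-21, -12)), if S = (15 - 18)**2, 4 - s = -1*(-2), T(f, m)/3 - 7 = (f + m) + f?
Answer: -4799/418 ≈ -11.481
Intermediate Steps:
X(d, C) = 152 (X(d, C) = 4*38 = 152)
T(f, m) = 21 + 3*m + 6*f (T(f, m) = 21 + 3*((f + m) + f) = 21 + 3*(m + 2*f) = 21 + (3*m + 6*f) = 21 + 3*m + 6*f)
s = 2 (s = 4 - (-1)*(-2) = 4 - 1*2 = 4 - 2 = 2)
S = 9 (S = (-3)**2 = 9)
s*(S/T(16, -28) - 914/X(-21, -12)) = 2*(9/(21 + 3*(-28) + 6*16) - 914/152) = 2*(9/(21 - 84 + 96) - 914*1/152) = 2*(9/33 - 457/76) = 2*(9*(1/33) - 457/76) = 2*(3/11 - 457/76) = 2*(-4799/836) = -4799/418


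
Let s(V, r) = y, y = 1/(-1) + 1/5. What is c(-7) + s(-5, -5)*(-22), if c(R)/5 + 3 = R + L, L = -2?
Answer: -212/5 ≈ -42.400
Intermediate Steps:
y = -4/5 (y = 1*(-1) + 1*(1/5) = -1 + 1/5 = -4/5 ≈ -0.80000)
s(V, r) = -4/5
c(R) = -25 + 5*R (c(R) = -15 + 5*(R - 2) = -15 + 5*(-2 + R) = -15 + (-10 + 5*R) = -25 + 5*R)
c(-7) + s(-5, -5)*(-22) = (-25 + 5*(-7)) - 4/5*(-22) = (-25 - 35) + 88/5 = -60 + 88/5 = -212/5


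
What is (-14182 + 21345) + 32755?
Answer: 39918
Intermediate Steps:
(-14182 + 21345) + 32755 = 7163 + 32755 = 39918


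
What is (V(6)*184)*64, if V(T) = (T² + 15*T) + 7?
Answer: 1566208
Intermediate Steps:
V(T) = 7 + T² + 15*T
(V(6)*184)*64 = ((7 + 6² + 15*6)*184)*64 = ((7 + 36 + 90)*184)*64 = (133*184)*64 = 24472*64 = 1566208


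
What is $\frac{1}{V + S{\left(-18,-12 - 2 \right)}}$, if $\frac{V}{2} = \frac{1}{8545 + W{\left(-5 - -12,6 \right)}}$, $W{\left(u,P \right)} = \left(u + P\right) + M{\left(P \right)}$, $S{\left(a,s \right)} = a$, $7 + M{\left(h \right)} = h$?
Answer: $- \frac{8557}{154024} \approx -0.055556$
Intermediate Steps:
$M{\left(h \right)} = -7 + h$
$W{\left(u,P \right)} = -7 + u + 2 P$ ($W{\left(u,P \right)} = \left(u + P\right) + \left(-7 + P\right) = \left(P + u\right) + \left(-7 + P\right) = -7 + u + 2 P$)
$V = \frac{2}{8557}$ ($V = \frac{2}{8545 - -12} = \frac{2}{8545 + \left(-7 + \left(-5 + 12\right) + 12\right)} = \frac{2}{8545 + \left(-7 + 7 + 12\right)} = \frac{2}{8545 + 12} = \frac{2}{8557} \approx 0.00023373$)
$\frac{1}{V + S{\left(-18,-12 - 2 \right)}} = \frac{1}{\frac{2}{8557} - 18} = \frac{1}{- \frac{154024}{8557}} = - \frac{8557}{154024}$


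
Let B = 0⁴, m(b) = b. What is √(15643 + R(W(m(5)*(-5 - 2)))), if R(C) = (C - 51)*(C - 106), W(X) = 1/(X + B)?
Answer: √25790521/35 ≈ 145.10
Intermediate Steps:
B = 0
W(X) = 1/X (W(X) = 1/(X + 0) = 1/X)
R(C) = (-106 + C)*(-51 + C) (R(C) = (-51 + C)*(-106 + C) = (-106 + C)*(-51 + C))
√(15643 + R(W(m(5)*(-5 - 2)))) = √(15643 + (5406 + (1/(5*(-5 - 2)))² - 157*1/(5*(-5 - 2)))) = √(15643 + (5406 + (1/(5*(-7)))² - 157/(5*(-7)))) = √(15643 + (5406 + (1/(-35))² - 157/(-35))) = √(15643 + (5406 + (-1/35)² - 157*(-1/35))) = √(15643 + (5406 + 1/1225 + 157/35)) = √(15643 + 6627846/1225) = √(25790521/1225) = √25790521/35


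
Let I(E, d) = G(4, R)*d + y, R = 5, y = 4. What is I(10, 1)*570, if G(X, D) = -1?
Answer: 1710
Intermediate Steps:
I(E, d) = 4 - d (I(E, d) = -d + 4 = 4 - d)
I(10, 1)*570 = (4 - 1*1)*570 = (4 - 1)*570 = 3*570 = 1710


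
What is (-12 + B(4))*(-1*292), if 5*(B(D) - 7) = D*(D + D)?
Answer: -2044/5 ≈ -408.80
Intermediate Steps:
B(D) = 7 + 2*D**2/5 (B(D) = 7 + (D*(D + D))/5 = 7 + (D*(2*D))/5 = 7 + (2*D**2)/5 = 7 + 2*D**2/5)
(-12 + B(4))*(-1*292) = (-12 + (7 + (2/5)*4**2))*(-1*292) = (-12 + (7 + (2/5)*16))*(-292) = (-12 + (7 + 32/5))*(-292) = (-12 + 67/5)*(-292) = (7/5)*(-292) = -2044/5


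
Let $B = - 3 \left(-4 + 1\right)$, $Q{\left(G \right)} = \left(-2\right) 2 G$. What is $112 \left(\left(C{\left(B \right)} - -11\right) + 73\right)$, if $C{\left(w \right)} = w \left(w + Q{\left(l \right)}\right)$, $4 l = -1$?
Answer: $19488$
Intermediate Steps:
$l = - \frac{1}{4}$ ($l = \frac{1}{4} \left(-1\right) = - \frac{1}{4} \approx -0.25$)
$Q{\left(G \right)} = - 4 G$
$B = 9$ ($B = \left(-3\right) \left(-3\right) = 9$)
$C{\left(w \right)} = w \left(1 + w\right)$ ($C{\left(w \right)} = w \left(w - -1\right) = w \left(w + 1\right) = w \left(1 + w\right)$)
$112 \left(\left(C{\left(B \right)} - -11\right) + 73\right) = 112 \left(\left(9 \left(1 + 9\right) - -11\right) + 73\right) = 112 \left(\left(9 \cdot 10 + 11\right) + 73\right) = 112 \left(\left(90 + 11\right) + 73\right) = 112 \left(101 + 73\right) = 112 \cdot 174 = 19488$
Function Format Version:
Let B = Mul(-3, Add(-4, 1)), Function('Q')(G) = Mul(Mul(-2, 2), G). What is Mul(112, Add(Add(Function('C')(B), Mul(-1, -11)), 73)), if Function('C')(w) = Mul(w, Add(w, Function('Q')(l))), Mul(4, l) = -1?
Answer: 19488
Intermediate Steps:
l = Rational(-1, 4) (l = Mul(Rational(1, 4), -1) = Rational(-1, 4) ≈ -0.25000)
Function('Q')(G) = Mul(-4, G)
B = 9 (B = Mul(-3, -3) = 9)
Function('C')(w) = Mul(w, Add(1, w)) (Function('C')(w) = Mul(w, Add(w, Mul(-4, Rational(-1, 4)))) = Mul(w, Add(w, 1)) = Mul(w, Add(1, w)))
Mul(112, Add(Add(Function('C')(B), Mul(-1, -11)), 73)) = Mul(112, Add(Add(Mul(9, Add(1, 9)), Mul(-1, -11)), 73)) = Mul(112, Add(Add(Mul(9, 10), 11), 73)) = Mul(112, Add(Add(90, 11), 73)) = Mul(112, Add(101, 73)) = Mul(112, 174) = 19488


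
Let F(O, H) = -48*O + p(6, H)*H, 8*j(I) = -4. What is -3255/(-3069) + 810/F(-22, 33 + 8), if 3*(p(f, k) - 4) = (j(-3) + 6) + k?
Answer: 61115/40821 ≈ 1.4971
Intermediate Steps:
j(I) = -½ (j(I) = (⅛)*(-4) = -½)
p(f, k) = 35/6 + k/3 (p(f, k) = 4 + ((-½ + 6) + k)/3 = 4 + (11/2 + k)/3 = 4 + (11/6 + k/3) = 35/6 + k/3)
F(O, H) = -48*O + H*(35/6 + H/3) (F(O, H) = -48*O + (35/6 + H/3)*H = -48*O + H*(35/6 + H/3))
-3255/(-3069) + 810/F(-22, 33 + 8) = -3255/(-3069) + 810/(-48*(-22) + (33 + 8)*(35 + 2*(33 + 8))/6) = -3255*(-1/3069) + 810/(1056 + (⅙)*41*(35 + 2*41)) = 35/33 + 810/(1056 + (⅙)*41*(35 + 82)) = 35/33 + 810/(1056 + (⅙)*41*117) = 35/33 + 810/(1056 + 1599/2) = 35/33 + 810/(3711/2) = 35/33 + 810*(2/3711) = 35/33 + 540/1237 = 61115/40821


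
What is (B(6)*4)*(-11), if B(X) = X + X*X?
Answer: -1848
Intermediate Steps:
B(X) = X + X²
(B(6)*4)*(-11) = ((6*(1 + 6))*4)*(-11) = ((6*7)*4)*(-11) = (42*4)*(-11) = 168*(-11) = -1848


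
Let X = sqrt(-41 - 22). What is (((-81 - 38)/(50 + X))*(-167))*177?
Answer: 175876050/2563 - 10552563*I*sqrt(7)/2563 ≈ 68621.0 - 10893.0*I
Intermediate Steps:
X = 3*I*sqrt(7) (X = sqrt(-63) = 3*I*sqrt(7) ≈ 7.9373*I)
(((-81 - 38)/(50 + X))*(-167))*177 = (((-81 - 38)/(50 + 3*I*sqrt(7)))*(-167))*177 = (-119/(50 + 3*I*sqrt(7))*(-167))*177 = (19873/(50 + 3*I*sqrt(7)))*177 = 3517521/(50 + 3*I*sqrt(7))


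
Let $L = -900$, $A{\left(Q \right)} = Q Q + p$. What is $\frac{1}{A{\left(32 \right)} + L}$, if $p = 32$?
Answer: $\frac{1}{156} \approx 0.0064103$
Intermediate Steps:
$A{\left(Q \right)} = 32 + Q^{2}$ ($A{\left(Q \right)} = Q Q + 32 = Q^{2} + 32 = 32 + Q^{2}$)
$\frac{1}{A{\left(32 \right)} + L} = \frac{1}{\left(32 + 32^{2}\right) - 900} = \frac{1}{\left(32 + 1024\right) - 900} = \frac{1}{1056 - 900} = \frac{1}{156}$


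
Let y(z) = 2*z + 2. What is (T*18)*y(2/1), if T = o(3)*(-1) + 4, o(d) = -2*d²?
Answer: 2376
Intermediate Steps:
T = 22 (T = -2*3²*(-1) + 4 = -2*9*(-1) + 4 = -18*(-1) + 4 = 18 + 4 = 22)
y(z) = 2 + 2*z
(T*18)*y(2/1) = (22*18)*(2 + 2*(2/1)) = 396*(2 + 2*(2*1)) = 396*(2 + 2*2) = 396*(2 + 4) = 396*6 = 2376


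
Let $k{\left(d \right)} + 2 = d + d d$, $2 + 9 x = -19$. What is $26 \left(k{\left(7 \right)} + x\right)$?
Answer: $\frac{4030}{3} \approx 1343.3$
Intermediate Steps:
$x = - \frac{7}{3}$ ($x = - \frac{2}{9} + \frac{1}{9} \left(-19\right) = - \frac{2}{9} - \frac{19}{9} = - \frac{7}{3} \approx -2.3333$)
$k{\left(d \right)} = -2 + d + d^{2}$ ($k{\left(d \right)} = -2 + \left(d + d d\right) = -2 + \left(d + d^{2}\right) = -2 + d + d^{2}$)
$26 \left(k{\left(7 \right)} + x\right) = 26 \left(\left(-2 + 7 + 7^{2}\right) - \frac{7}{3}\right) = 26 \left(\left(-2 + 7 + 49\right) - \frac{7}{3}\right) = 26 \left(54 - \frac{7}{3}\right) = 26 \cdot \frac{155}{3} = \frac{4030}{3}$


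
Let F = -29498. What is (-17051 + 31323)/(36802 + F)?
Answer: 1784/913 ≈ 1.9540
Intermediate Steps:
(-17051 + 31323)/(36802 + F) = (-17051 + 31323)/(36802 - 29498) = 14272/7304 = 14272*(1/7304) = 1784/913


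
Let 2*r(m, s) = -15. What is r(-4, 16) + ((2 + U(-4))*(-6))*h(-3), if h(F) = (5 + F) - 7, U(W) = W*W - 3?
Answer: 885/2 ≈ 442.50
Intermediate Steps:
r(m, s) = -15/2 (r(m, s) = (½)*(-15) = -15/2)
U(W) = -3 + W² (U(W) = W² - 3 = -3 + W²)
h(F) = -2 + F
r(-4, 16) + ((2 + U(-4))*(-6))*h(-3) = -15/2 + ((2 + (-3 + (-4)²))*(-6))*(-2 - 3) = -15/2 + ((2 + (-3 + 16))*(-6))*(-5) = -15/2 + ((2 + 13)*(-6))*(-5) = -15/2 + (15*(-6))*(-5) = -15/2 - 90*(-5) = -15/2 + 450 = 885/2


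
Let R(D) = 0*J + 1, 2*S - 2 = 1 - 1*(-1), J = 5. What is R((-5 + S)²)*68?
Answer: 68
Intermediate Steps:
S = 2 (S = 1 + (1 - 1*(-1))/2 = 1 + (1 + 1)/2 = 1 + (½)*2 = 1 + 1 = 2)
R(D) = 1 (R(D) = 0*5 + 1 = 0 + 1 = 1)
R((-5 + S)²)*68 = 1*68 = 68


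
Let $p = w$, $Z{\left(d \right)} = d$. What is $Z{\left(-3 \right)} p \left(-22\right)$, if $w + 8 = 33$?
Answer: $1650$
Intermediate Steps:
$w = 25$ ($w = -8 + 33 = 25$)
$p = 25$
$Z{\left(-3 \right)} p \left(-22\right) = \left(-3\right) 25 \left(-22\right) = \left(-75\right) \left(-22\right) = 1650$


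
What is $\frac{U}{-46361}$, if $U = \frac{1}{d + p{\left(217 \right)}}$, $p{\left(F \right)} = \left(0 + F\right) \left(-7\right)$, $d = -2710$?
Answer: $\frac{1}{196060669} \approx 5.1005 \cdot 10^{-9}$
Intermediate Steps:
$p{\left(F \right)} = - 7 F$ ($p{\left(F \right)} = F \left(-7\right) = - 7 F$)
$U = - \frac{1}{4229}$ ($U = \frac{1}{-2710 - 1519} = \frac{1}{-4229} = - \frac{1}{4229} \approx -0.00023646$)
$\frac{U}{-46361} = - \frac{1}{4229 \left(-46361\right)} = \left(- \frac{1}{4229}\right) \left(- \frac{1}{46361}\right) = \frac{1}{196060669}$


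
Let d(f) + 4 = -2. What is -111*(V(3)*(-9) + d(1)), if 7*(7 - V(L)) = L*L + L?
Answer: 41625/7 ≈ 5946.4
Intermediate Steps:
V(L) = 7 - L/7 - L²/7 (V(L) = 7 - (L*L + L)/7 = 7 - (L² + L)/7 = 7 - (L + L²)/7 = 7 + (-L/7 - L²/7) = 7 - L/7 - L²/7)
d(f) = -6 (d(f) = -4 - 2 = -6)
-111*(V(3)*(-9) + d(1)) = -111*((7 - ⅐*3 - ⅐*3²)*(-9) - 6) = -111*((7 - 3/7 - ⅐*9)*(-9) - 6) = -111*((7 - 3/7 - 9/7)*(-9) - 6) = -111*((37/7)*(-9) - 6) = -111*(-333/7 - 6) = -111*(-375/7) = 41625/7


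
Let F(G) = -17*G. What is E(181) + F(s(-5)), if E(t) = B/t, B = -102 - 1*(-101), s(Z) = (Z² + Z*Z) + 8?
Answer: -178467/181 ≈ -986.01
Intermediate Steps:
s(Z) = 8 + 2*Z² (s(Z) = (Z² + Z²) + 8 = 2*Z² + 8 = 8 + 2*Z²)
B = -1 (B = -102 + 101 = -1)
E(t) = -1/t
E(181) + F(s(-5)) = -1/181 - 17*(8 + 2*(-5)²) = -1*1/181 - 17*(8 + 2*25) = -1/181 - 17*(8 + 50) = -1/181 - 17*58 = -1/181 - 986 = -178467/181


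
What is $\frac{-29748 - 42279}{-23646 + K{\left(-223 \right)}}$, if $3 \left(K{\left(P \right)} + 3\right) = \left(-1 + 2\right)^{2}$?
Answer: $\frac{216081}{70946} \approx 3.0457$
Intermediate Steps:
$K{\left(P \right)} = - \frac{8}{3}$ ($K{\left(P \right)} = -3 + \frac{\left(-1 + 2\right)^{2}}{3} = -3 + \frac{1^{2}}{3} = -3 + \frac{1}{3} \cdot 1 = -3 + \frac{1}{3} = - \frac{8}{3}$)
$\frac{-29748 - 42279}{-23646 + K{\left(-223 \right)}} = \frac{-29748 - 42279}{-23646 - \frac{8}{3}} = - \frac{72027}{- \frac{70946}{3}} = \left(-72027\right) \left(- \frac{3}{70946}\right) = \frac{216081}{70946}$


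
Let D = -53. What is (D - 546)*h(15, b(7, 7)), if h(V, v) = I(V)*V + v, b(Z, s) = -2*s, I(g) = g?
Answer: -126389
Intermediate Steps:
h(V, v) = v + V**2 (h(V, v) = V*V + v = V**2 + v = v + V**2)
(D - 546)*h(15, b(7, 7)) = (-53 - 546)*(-2*7 + 15**2) = -599*(-14 + 225) = -599*211 = -126389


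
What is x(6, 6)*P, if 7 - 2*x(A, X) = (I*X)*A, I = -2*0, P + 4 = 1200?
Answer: 4186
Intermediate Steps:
P = 1196 (P = -4 + 1200 = 1196)
I = 0
x(A, X) = 7/2 (x(A, X) = 7/2 - 0*X*A/2 = 7/2 - 0*A = 7/2 - ½*0 = 7/2 + 0 = 7/2)
x(6, 6)*P = (7/2)*1196 = 4186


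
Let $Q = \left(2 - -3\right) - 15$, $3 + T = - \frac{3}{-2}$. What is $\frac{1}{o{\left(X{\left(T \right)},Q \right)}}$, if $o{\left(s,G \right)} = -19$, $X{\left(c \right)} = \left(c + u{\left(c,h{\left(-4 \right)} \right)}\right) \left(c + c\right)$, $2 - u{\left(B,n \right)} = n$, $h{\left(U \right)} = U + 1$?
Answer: $- \frac{1}{19} \approx -0.052632$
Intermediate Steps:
$h{\left(U \right)} = 1 + U$
$u{\left(B,n \right)} = 2 - n$
$T = - \frac{3}{2}$ ($T = -3 - \frac{3}{-2} = -3 - - \frac{3}{2} = -3 + \frac{3}{2} = - \frac{3}{2} \approx -1.5$)
$X{\left(c \right)} = 2 c \left(5 + c\right)$ ($X{\left(c \right)} = \left(c + \left(2 - \left(1 - 4\right)\right)\right) \left(c + c\right) = \left(c + \left(2 - -3\right)\right) 2 c = \left(c + \left(2 + 3\right)\right) 2 c = \left(c + 5\right) 2 c = \left(5 + c\right) 2 c = 2 c \left(5 + c\right)$)
$Q = -10$ ($Q = \left(2 + 3\right) - 15 = 5 - 15 = -10$)
$\frac{1}{o{\left(X{\left(T \right)},Q \right)}} = \frac{1}{-19} = - \frac{1}{19}$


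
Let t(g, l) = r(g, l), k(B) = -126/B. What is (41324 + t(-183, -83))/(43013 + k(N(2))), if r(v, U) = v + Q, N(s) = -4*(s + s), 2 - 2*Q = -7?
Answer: 329164/344167 ≈ 0.95641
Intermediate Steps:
Q = 9/2 (Q = 1 - ½*(-7) = 1 + 7/2 = 9/2 ≈ 4.5000)
N(s) = -8*s
r(v, U) = 9/2 + v (r(v, U) = v + 9/2 = 9/2 + v)
t(g, l) = 9/2 + g
(41324 + t(-183, -83))/(43013 + k(N(2))) = (41324 + (9/2 - 183))/(43013 - 126/((-8*2))) = (41324 - 357/2)/(43013 - 126/(-16)) = 82291/(2*(43013 - 126*(-1/16))) = 82291/(2*(43013 + 63/8)) = 82291/(2*(344167/8)) = (82291/2)*(8/344167) = 329164/344167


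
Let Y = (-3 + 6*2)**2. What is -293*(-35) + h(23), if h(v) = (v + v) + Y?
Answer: 10382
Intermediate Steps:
Y = 81 (Y = (-3 + 12)**2 = 9**2 = 81)
h(v) = 81 + 2*v (h(v) = (v + v) + 81 = 2*v + 81 = 81 + 2*v)
-293*(-35) + h(23) = -293*(-35) + (81 + 2*23) = 10255 + (81 + 46) = 10255 + 127 = 10382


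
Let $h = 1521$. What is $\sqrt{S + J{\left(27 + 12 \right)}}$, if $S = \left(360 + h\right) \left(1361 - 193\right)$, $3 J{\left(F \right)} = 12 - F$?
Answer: $3 \sqrt{244111} \approx 1482.2$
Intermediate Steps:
$J{\left(F \right)} = 4 - \frac{F}{3}$ ($J{\left(F \right)} = \frac{12 - F}{3} = 4 - \frac{F}{3}$)
$S = 2197008$ ($S = \left(360 + 1521\right) \left(1361 - 193\right) = 1881 \cdot 1168 = 2197008$)
$\sqrt{S + J{\left(27 + 12 \right)}} = \sqrt{2197008 + \left(4 - \frac{27 + 12}{3}\right)} = \sqrt{2197008 + \left(4 - 13\right)} = \sqrt{2197008 - 9} = \sqrt{2196999} = 3 \sqrt{244111}$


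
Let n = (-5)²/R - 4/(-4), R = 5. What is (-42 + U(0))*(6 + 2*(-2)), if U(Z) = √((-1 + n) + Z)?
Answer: -84 + 2*√5 ≈ -79.528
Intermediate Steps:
n = 6 (n = (-5)²/5 - 4/(-4) = 25*(⅕) - 4*(-¼) = 5 + 1 = 6)
U(Z) = √(5 + Z) (U(Z) = √((-1 + 6) + Z) = √(5 + Z))
(-42 + U(0))*(6 + 2*(-2)) = (-42 + √(5 + 0))*(6 + 2*(-2)) = (-42 + √5)*(6 - 4) = (-42 + √5)*2 = -84 + 2*√5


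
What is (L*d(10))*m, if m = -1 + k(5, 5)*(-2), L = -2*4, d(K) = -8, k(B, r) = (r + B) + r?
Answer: -1984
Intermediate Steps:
k(B, r) = B + 2*r (k(B, r) = (B + r) + r = B + 2*r)
L = -8
m = -31 (m = -1 + (5 + 2*5)*(-2) = -1 + (5 + 10)*(-2) = -1 + 15*(-2) = -1 - 30 = -31)
(L*d(10))*m = -8*(-8)*(-31) = 64*(-31) = -1984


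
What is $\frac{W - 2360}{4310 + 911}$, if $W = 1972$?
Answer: $- \frac{388}{5221} \approx -0.074315$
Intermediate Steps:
$\frac{W - 2360}{4310 + 911} = \frac{1972 - 2360}{4310 + 911} = \frac{1972 - 2360}{5221} = \left(-388\right) \frac{1}{5221} = - \frac{388}{5221}$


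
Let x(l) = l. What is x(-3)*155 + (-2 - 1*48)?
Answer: -515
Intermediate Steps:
x(-3)*155 + (-2 - 1*48) = -3*155 + (-2 - 1*48) = -465 + (-2 - 48) = -465 - 50 = -515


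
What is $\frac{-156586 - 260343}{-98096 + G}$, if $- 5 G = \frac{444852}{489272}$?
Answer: $\frac{254989607110}{59994643853} \approx 4.2502$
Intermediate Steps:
$G = - \frac{111213}{611590}$ ($G = - \frac{444852 \cdot \frac{1}{489272}}{5} = \left(- \frac{1}{5}\right) \frac{111213}{122318} = - \frac{111213}{611590} \approx -0.18184$)
$\frac{-156586 - 260343}{-98096 + G} = \frac{-156586 - 260343}{-98096 - \frac{111213}{611590}} = - \frac{416929}{- \frac{59994643853}{611590}} = \left(-416929\right) \left(- \frac{611590}{59994643853}\right) = \frac{254989607110}{59994643853}$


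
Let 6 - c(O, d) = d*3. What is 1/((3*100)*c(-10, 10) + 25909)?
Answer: 1/18709 ≈ 5.3450e-5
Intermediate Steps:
c(O, d) = 6 - 3*d (c(O, d) = 6 - d*3 = 6 - 3*d)
1/((3*100)*c(-10, 10) + 25909) = 1/((3*100)*(6 - 3*10) + 25909) = 1/(300*(6 - 30) + 25909) = 1/(300*(-24) + 25909) = 1/(-7200 + 25909) = 1/18709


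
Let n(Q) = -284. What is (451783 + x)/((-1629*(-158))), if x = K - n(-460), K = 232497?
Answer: 114094/42897 ≈ 2.6597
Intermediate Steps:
x = 232781 (x = 232497 - 1*(-284) = 232497 + 284 = 232781)
(451783 + x)/((-1629*(-158))) = (451783 + 232781)/((-1629*(-158))) = 684564/257382 = 684564*(1/257382) = 114094/42897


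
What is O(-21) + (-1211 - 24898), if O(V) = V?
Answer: -26130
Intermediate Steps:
O(-21) + (-1211 - 24898) = -21 + (-1211 - 24898) = -21 - 26109 = -26130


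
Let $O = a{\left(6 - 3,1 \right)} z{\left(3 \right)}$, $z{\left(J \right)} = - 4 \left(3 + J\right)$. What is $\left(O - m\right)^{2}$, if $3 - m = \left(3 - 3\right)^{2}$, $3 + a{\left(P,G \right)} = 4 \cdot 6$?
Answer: $257049$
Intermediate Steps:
$a{\left(P,G \right)} = 21$ ($a{\left(P,G \right)} = -3 + 4 \cdot 6 = -3 + 24 = 21$)
$z{\left(J \right)} = -12 - 4 J$
$m = 3$ ($m = 3 - \left(3 - 3\right)^{2} = 3 - 0^{2} = 3 - 0 = 3 + 0 = 3$)
$O = -504$ ($O = 21 \left(-12 - 12\right) = 21 \left(-24\right) = -504$)
$\left(O - m\right)^{2} = \left(-504 - 3\right)^{2} = \left(-507\right)^{2} = 257049$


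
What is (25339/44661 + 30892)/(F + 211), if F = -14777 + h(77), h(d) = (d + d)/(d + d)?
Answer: -1379692951/650487465 ≈ -2.1210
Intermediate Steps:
h(d) = 1 (h(d) = (2*d)/((2*d)) = (2*d)*(1/(2*d)) = 1)
F = -14776 (F = -14777 + 1 = -14776)
(25339/44661 + 30892)/(F + 211) = (25339/44661 + 30892)/(-14776 + 211) = (25339*(1/44661) + 30892)/(-14565) = (25339/44661 + 30892)*(-1/14565) = (1379692951/44661)*(-1/14565) = -1379692951/650487465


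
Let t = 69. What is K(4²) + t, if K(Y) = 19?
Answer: 88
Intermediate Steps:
K(4²) + t = 19 + 69 = 88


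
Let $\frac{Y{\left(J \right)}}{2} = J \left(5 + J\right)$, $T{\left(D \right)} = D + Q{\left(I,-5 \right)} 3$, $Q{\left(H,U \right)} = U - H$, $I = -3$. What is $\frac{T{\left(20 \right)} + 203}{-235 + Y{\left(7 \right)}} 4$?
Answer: $- \frac{868}{67} \approx -12.955$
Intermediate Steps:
$T{\left(D \right)} = -6 + D$ ($T{\left(D \right)} = D + \left(-5 - -3\right) 3 = D + \left(-5 + 3\right) 3 = D - 6 = -6 + D$)
$Y{\left(J \right)} = 2 J \left(5 + J\right)$
$\frac{T{\left(20 \right)} + 203}{-235 + Y{\left(7 \right)}} 4 = \frac{\left(-6 + 20\right) + 203}{-235 + 2 \cdot 7 \left(5 + 7\right)} 4 = \frac{14 + 203}{-235 + 2 \cdot 7 \cdot 12} \cdot 4 = \frac{217}{-235 + 168} \cdot 4 = \frac{217}{-67} \cdot 4 = 217 \left(- \frac{1}{67}\right) 4 = \left(- \frac{217}{67}\right) 4 = - \frac{868}{67}$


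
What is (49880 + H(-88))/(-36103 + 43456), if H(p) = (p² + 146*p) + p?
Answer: 784/129 ≈ 6.0775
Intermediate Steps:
H(p) = p² + 147*p
(49880 + H(-88))/(-36103 + 43456) = (49880 - 88*(147 - 88))/(-36103 + 43456) = (49880 - 88*59)/7353 = (49880 - 5192)*(1/7353) = 44688*(1/7353) = 784/129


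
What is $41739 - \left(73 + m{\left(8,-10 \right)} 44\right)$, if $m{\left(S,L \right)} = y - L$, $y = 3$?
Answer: $41094$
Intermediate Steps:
$m{\left(S,L \right)} = 3 - L$
$41739 - \left(73 + m{\left(8,-10 \right)} 44\right) = 41739 - \left(73 + \left(3 - -10\right) 44\right) = 41739 - \left(73 + \left(3 + 10\right) 44\right) = 41739 - \left(73 + 13 \cdot 44\right) = 41739 - \left(73 + 572\right) = 41739 - 645 = 41094$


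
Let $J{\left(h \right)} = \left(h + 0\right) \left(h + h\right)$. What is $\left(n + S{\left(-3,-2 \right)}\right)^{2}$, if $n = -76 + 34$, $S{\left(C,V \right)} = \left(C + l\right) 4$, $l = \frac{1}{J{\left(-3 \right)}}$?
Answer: $\frac{234256}{81} \approx 2892.1$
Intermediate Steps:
$J{\left(h \right)} = 2 h^{2}$ ($J{\left(h \right)} = h 2 h = 2 h^{2}$)
$l = \frac{1}{18}$ ($l = \frac{1}{2 \left(-3\right)^{2}} = \frac{1}{2 \cdot 9} = \frac{1}{18} \approx 0.055556$)
$S{\left(C,V \right)} = \frac{2}{9} + 4 C$ ($S{\left(C,V \right)} = \left(C + \frac{1}{18}\right) 4 = \left(\frac{1}{18} + C\right) 4 = \frac{2}{9} + 4 C$)
$n = -42$
$\left(n + S{\left(-3,-2 \right)}\right)^{2} = \left(-42 + \left(\frac{2}{9} + 4 \left(-3\right)\right)\right)^{2} = \left(-42 + \left(\frac{2}{9} - 12\right)\right)^{2} = \left(-42 - \frac{106}{9}\right)^{2} = \left(- \frac{484}{9}\right)^{2} = \frac{234256}{81}$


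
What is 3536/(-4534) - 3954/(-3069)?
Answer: 1179242/2319141 ≈ 0.50848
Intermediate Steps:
3536/(-4534) - 3954/(-3069) = 3536*(-1/4534) - 3954*(-1/3069) = -1768/2267 + 1318/1023 = 1179242/2319141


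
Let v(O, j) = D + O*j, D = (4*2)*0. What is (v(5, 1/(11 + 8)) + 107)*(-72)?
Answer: -146736/19 ≈ -7722.9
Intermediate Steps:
D = 0 (D = 8*0 = 0)
v(O, j) = O*j (v(O, j) = 0 + O*j = O*j)
(v(5, 1/(11 + 8)) + 107)*(-72) = (5/(11 + 8) + 107)*(-72) = (5/19 + 107)*(-72) = (2038/19)*(-72) = -146736/19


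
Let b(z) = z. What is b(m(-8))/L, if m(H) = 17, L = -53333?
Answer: -17/53333 ≈ -0.00031875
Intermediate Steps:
b(m(-8))/L = 17/(-53333) = 17*(-1/53333) = -17/53333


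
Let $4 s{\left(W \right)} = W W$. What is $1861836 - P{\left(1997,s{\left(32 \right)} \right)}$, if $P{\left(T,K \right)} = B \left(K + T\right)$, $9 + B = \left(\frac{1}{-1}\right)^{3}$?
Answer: $1884366$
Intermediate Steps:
$s{\left(W \right)} = \frac{W^{2}}{4}$ ($s{\left(W \right)} = \frac{W W}{4} = \frac{W^{2}}{4}$)
$B = -10$ ($B = -9 + \left(\frac{1}{-1}\right)^{3} = -9 + \left(-1\right)^{3} = -9 - 1 = -10$)
$P{\left(T,K \right)} = - 10 K - 10 T$ ($P{\left(T,K \right)} = - 10 \left(K + T\right) = - 10 K - 10 T$)
$1861836 - P{\left(1997,s{\left(32 \right)} \right)} = 1861836 - \left(- 10 \frac{32^{2}}{4} - 19970\right) = 1861836 - \left(- 10 \cdot \frac{1}{4} \cdot 1024 - 19970\right) = 1861836 - \left(\left(-10\right) 256 - 19970\right) = 1861836 - \left(-2560 - 19970\right) = 1861836 - -22530 = 1861836 + 22530 = 1884366$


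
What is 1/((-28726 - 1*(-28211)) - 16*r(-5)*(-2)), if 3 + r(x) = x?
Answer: -1/771 ≈ -0.0012970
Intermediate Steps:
r(x) = -3 + x
1/((-28726 - 1*(-28211)) - 16*r(-5)*(-2)) = 1/((-28726 - 1*(-28211)) - 16*(-3 - 5)*(-2)) = 1/((-28726 + 28211) - 16*(-8)*(-2)) = 1/(-515 + 128*(-2)) = 1/(-515 - 256) = 1/(-771) = -1/771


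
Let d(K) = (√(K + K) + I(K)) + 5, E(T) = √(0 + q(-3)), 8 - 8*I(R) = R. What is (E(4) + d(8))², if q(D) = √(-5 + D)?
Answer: (9 + 2^(¾)*√I)² ≈ 102.41 + 24.234*I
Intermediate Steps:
I(R) = 1 - R/8
E(T) = 2^(¾)*√I (E(T) = √(0 + √(-5 - 3)) = √(0 + √(-8)) = √(0 + 2*I*√2) = √(2*I*√2) = 2^(¾)*√I)
d(K) = 6 - K/8 + √2*√K (d(K) = (√(K + K) + (1 - K/8)) + 5 = (√(2*K) + (1 - K/8)) + 5 = (√2*√K + (1 - K/8)) + 5 = (1 - K/8 + √2*√K) + 5 = 6 - K/8 + √2*√K)
(E(4) + d(8))² = (2^(¾)*√I + (6 - ⅛*8 + √2*√8))² = (2^(¾)*√I + (6 - 1 + √2*(2*√2)))² = (2^(¾)*√I + (6 - 1 + 4))² = (2^(¾)*√I + 9)² = (9 + 2^(¾)*√I)²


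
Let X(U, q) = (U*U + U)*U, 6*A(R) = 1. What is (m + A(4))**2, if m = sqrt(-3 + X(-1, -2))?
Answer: -107/36 + I*sqrt(3)/3 ≈ -2.9722 + 0.57735*I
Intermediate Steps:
A(R) = 1/6 (A(R) = (1/6)*1 = 1/6)
X(U, q) = U*(U + U**2) (X(U, q) = (U**2 + U)*U = (U + U**2)*U = U*(U + U**2))
m = I*sqrt(3) (m = sqrt(-3 + (-1)**2*(1 - 1)) = sqrt(-3 + 1*0) = sqrt(-3 + 0) = sqrt(-3) = I*sqrt(3) ≈ 1.732*I)
(m + A(4))**2 = (I*sqrt(3) + 1/6)**2 = (1/6 + I*sqrt(3))**2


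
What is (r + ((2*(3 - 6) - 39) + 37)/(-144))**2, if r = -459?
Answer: 68244121/324 ≈ 2.1063e+5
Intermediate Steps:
(r + ((2*(3 - 6) - 39) + 37)/(-144))**2 = (-459 + ((2*(3 - 6) - 39) + 37)/(-144))**2 = (-459 + ((2*(-3) - 39) + 37)*(-1/144))**2 = (-459 + ((-6 - 39) + 37)*(-1/144))**2 = (-459 + (-45 + 37)*(-1/144))**2 = (-459 - 8*(-1/144))**2 = (-459 + 1/18)**2 = (-8261/18)**2 = 68244121/324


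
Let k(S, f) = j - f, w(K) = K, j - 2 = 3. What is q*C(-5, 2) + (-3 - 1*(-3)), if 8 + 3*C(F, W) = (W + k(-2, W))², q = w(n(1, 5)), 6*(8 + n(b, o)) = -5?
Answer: -901/18 ≈ -50.056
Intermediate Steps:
j = 5 (j = 2 + 3 = 5)
n(b, o) = -53/6 (n(b, o) = -8 + (⅙)*(-5) = -8 - ⅚ = -53/6)
k(S, f) = 5 - f
q = -53/6 ≈ -8.8333
C(F, W) = 17/3 (C(F, W) = -8/3 + (W + (5 - W))²/3 = -8/3 + (⅓)*5² = -8/3 + (⅓)*25 = -8/3 + 25/3 = 17/3)
q*C(-5, 2) + (-3 - 1*(-3)) = -53/6*17/3 + (-3 - 1*(-3)) = -901/18 + (-3 + 3) = -901/18 + 0 = -901/18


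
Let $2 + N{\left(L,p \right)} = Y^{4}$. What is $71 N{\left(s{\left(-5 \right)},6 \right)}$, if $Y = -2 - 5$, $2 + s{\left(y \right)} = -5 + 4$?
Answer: $170329$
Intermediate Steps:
$s{\left(y \right)} = -3$ ($s{\left(y \right)} = -2 + \left(-5 + 4\right) = -2 - 1 = -3$)
$Y = -7$ ($Y = -2 - 5 = -7$)
$N{\left(L,p \right)} = 2399$ ($N{\left(L,p \right)} = -2 + \left(-7\right)^{4} = -2 + 2401 = 2399$)
$71 N{\left(s{\left(-5 \right)},6 \right)} = 71 \cdot 2399 = 170329$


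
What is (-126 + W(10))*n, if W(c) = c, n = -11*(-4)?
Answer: -5104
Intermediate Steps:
n = 44
(-126 + W(10))*n = (-126 + 10)*44 = -116*44 = -5104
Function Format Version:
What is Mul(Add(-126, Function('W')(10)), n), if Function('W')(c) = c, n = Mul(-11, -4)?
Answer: -5104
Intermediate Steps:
n = 44
Mul(Add(-126, Function('W')(10)), n) = Mul(Add(-126, 10), 44) = Mul(-116, 44) = -5104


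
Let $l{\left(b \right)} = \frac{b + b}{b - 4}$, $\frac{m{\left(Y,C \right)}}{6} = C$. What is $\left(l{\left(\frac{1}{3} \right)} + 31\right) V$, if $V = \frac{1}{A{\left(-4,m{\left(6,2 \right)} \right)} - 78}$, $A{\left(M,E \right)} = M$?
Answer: $- \frac{339}{902} \approx -0.37583$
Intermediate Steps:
$m{\left(Y,C \right)} = 6 C$
$l{\left(b \right)} = \frac{2 b}{-4 + b}$
$V = - \frac{1}{82}$ ($V = \frac{1}{-4 - 78} = \frac{1}{-82} = - \frac{1}{82} \approx -0.012195$)
$\left(l{\left(\frac{1}{3} \right)} + 31\right) V = \left(\frac{2}{3 \left(-4 + \frac{1}{3}\right)} + 31\right) \left(- \frac{1}{82}\right) = \left(2 \cdot \frac{1}{3} \frac{1}{-4 + \frac{1}{3}} + 31\right) \left(- \frac{1}{82}\right) = \left(2 \cdot \frac{1}{3} \frac{1}{- \frac{11}{3}} + 31\right) \left(- \frac{1}{82}\right) = \left(2 \cdot \frac{1}{3} \left(- \frac{3}{11}\right) + 31\right) \left(- \frac{1}{82}\right) = \left(- \frac{2}{11} + 31\right) \left(- \frac{1}{82}\right) = \frac{339}{11} \left(- \frac{1}{82}\right) = - \frac{339}{902}$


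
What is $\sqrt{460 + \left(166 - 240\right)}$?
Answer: $\sqrt{386} \approx 19.647$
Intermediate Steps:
$\sqrt{460 + \left(166 - 240\right)} = \sqrt{460 - 74} = \sqrt{386}$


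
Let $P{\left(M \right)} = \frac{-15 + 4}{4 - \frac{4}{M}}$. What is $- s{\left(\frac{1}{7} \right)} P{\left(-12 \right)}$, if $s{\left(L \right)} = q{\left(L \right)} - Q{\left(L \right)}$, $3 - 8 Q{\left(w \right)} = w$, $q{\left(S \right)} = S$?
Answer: $- \frac{99}{182} \approx -0.54396$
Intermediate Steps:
$Q{\left(w \right)} = \frac{3}{8} - \frac{w}{8}$
$s{\left(L \right)} = - \frac{3}{8} + \frac{9 L}{8}$ ($s{\left(L \right)} = L - \left(\frac{3}{8} - \frac{L}{8}\right) = L + \left(- \frac{3}{8} + \frac{L}{8}\right) = - \frac{3}{8} + \frac{9 L}{8}$)
$P{\left(M \right)} = - \frac{11}{4 - \frac{4}{M}}$
$- s{\left(\frac{1}{7} \right)} P{\left(-12 \right)} = - (- \frac{3}{8} + \frac{9}{8 \cdot 7}) \left(\left(-11\right) \left(-12\right) \frac{1}{-4 + 4 \left(-12\right)}\right) = - (- \frac{3}{8} + \frac{9}{8} \cdot \frac{1}{7}) \left(\left(-11\right) \left(-12\right) \frac{1}{-4 - 48}\right) = - (- \frac{3}{8} + \frac{9}{56}) \left(\left(-11\right) \left(-12\right) \frac{1}{-52}\right) = \left(-1\right) \left(- \frac{3}{14}\right) \left(\left(-11\right) \left(-12\right) \left(- \frac{1}{52}\right)\right) = \frac{3}{14} \left(- \frac{33}{13}\right) = - \frac{99}{182}$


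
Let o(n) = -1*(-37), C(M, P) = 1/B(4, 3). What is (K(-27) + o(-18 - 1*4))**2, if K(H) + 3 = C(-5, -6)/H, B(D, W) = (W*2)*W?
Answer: 273009529/236196 ≈ 1155.9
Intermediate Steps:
B(D, W) = 2*W**2 (B(D, W) = (2*W)*W = 2*W**2)
C(M, P) = 1/18 (C(M, P) = 1/(2*3**2) = 1/(2*9) = 1/18)
o(n) = 37
K(H) = -3 + 1/(18*H)
(K(-27) + o(-18 - 1*4))**2 = ((-3 + (1/18)/(-27)) + 37)**2 = ((-3 + (1/18)*(-1/27)) + 37)**2 = ((-3 - 1/486) + 37)**2 = (-1459/486 + 37)**2 = (16523/486)**2 = 273009529/236196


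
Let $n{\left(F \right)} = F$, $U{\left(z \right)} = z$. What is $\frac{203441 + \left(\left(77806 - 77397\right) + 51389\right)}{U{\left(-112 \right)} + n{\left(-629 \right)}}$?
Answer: $- \frac{255239}{741} \approx -344.45$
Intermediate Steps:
$\frac{203441 + \left(\left(77806 - 77397\right) + 51389\right)}{U{\left(-112 \right)} + n{\left(-629 \right)}} = \frac{203441 + \left(\left(77806 - 77397\right) + 51389\right)}{-112 - 629} = \frac{203441 + \left(409 + 51389\right)}{-741} = \left(203441 + 51798\right) \left(- \frac{1}{741}\right) = 255239 \left(- \frac{1}{741}\right) = - \frac{255239}{741}$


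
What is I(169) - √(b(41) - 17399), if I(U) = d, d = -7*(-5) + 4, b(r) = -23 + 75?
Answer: 39 - I*√17347 ≈ 39.0 - 131.71*I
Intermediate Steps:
b(r) = 52
d = 39 (d = 35 + 4 = 39)
I(U) = 39
I(169) - √(b(41) - 17399) = 39 - √(52 - 17399) = 39 - √(-17347) = 39 - I*√17347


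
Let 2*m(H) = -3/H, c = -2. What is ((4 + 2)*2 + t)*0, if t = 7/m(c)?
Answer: 0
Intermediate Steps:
m(H) = -3/(2*H) (m(H) = (-3/H)/2 = -3/(2*H))
t = 28/3 (t = 7/((-3/2/(-2))) = 7/((-3/2*(-1/2))) = 7/(3/4) = 7*(4/3) = 28/3 ≈ 9.3333)
((4 + 2)*2 + t)*0 = ((4 + 2)*2 + 28/3)*0 = (6*2 + 28/3)*0 = (12 + 28/3)*0 = (64/3)*0 = 0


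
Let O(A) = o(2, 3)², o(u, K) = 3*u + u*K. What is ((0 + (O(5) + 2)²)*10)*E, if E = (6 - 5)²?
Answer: 213160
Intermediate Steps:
o(u, K) = 3*u + K*u
O(A) = 144 (O(A) = (2*(3 + 3))² = (2*6)² = 12² = 144)
E = 1 (E = 1² = 1)
((0 + (O(5) + 2)²)*10)*E = ((0 + (144 + 2)²)*10)*1 = ((0 + 146²)*10)*1 = ((0 + 21316)*10)*1 = (21316*10)*1 = 213160*1 = 213160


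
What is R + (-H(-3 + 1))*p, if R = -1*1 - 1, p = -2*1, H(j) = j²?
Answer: 6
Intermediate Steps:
p = -2
R = -2 (R = -1 - 1 = -2)
R + (-H(-3 + 1))*p = -2 - (-3 + 1)²*(-2) = -2 - 1*(-2)²*(-2) = -2 - 1*4*(-2) = -2 - 4*(-2) = -2 + 8 = 6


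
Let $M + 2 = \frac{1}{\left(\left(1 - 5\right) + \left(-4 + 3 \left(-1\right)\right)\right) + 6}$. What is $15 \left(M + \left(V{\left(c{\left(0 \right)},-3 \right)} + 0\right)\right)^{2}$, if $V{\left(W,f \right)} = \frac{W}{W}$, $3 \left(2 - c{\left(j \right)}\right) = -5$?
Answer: $\frac{108}{5} \approx 21.6$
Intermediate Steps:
$c{\left(j \right)} = \frac{11}{3}$ ($c{\left(j \right)} = 2 - - \frac{5}{3} = 2 + \frac{5}{3} = \frac{11}{3}$)
$V{\left(W,f \right)} = 1$
$M = - \frac{11}{5}$ ($M = -2 + \frac{1}{\left(\left(1 - 5\right) + \left(-4 + 3 \left(-1\right)\right)\right) + 6} = -2 + \frac{1}{\left(-4 - 7\right) + 6} = -2 + \frac{1}{-11 + 6} = -2 + \frac{1}{-5} = -2 - \frac{1}{5} = - \frac{11}{5} \approx -2.2$)
$15 \left(M + \left(V{\left(c{\left(0 \right)},-3 \right)} + 0\right)\right)^{2} = 15 \left(- \frac{11}{5} + \left(1 + 0\right)\right)^{2} = 15 \left(- \frac{11}{5} + 1\right)^{2} = 15 \left(- \frac{6}{5}\right)^{2} = 15 \cdot \frac{36}{25} = \frac{108}{5}$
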